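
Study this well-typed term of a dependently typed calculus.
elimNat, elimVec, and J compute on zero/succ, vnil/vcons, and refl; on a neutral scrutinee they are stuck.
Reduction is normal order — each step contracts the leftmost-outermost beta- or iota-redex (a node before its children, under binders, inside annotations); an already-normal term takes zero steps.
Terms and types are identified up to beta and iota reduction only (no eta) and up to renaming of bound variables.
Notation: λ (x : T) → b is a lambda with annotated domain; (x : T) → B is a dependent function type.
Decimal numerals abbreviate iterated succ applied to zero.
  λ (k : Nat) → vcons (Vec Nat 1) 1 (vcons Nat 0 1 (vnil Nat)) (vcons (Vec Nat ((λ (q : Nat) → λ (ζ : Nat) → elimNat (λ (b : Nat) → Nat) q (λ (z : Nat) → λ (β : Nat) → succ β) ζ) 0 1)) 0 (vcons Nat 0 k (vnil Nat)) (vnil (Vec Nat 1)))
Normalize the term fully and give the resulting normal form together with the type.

normal form:
  λ (k : Nat) → vcons (Vec Nat 1) 1 (vcons Nat 0 1 (vnil Nat)) (vcons (Vec Nat 1) 0 (vcons Nat 0 k (vnil Nat)) (vnil (Vec Nat 1)))
inferred type:
  (k : Nat) → Vec (Vec Nat 1) 2
observation: 6 normal-order steps normalize the term, beginning with a beta-redex.


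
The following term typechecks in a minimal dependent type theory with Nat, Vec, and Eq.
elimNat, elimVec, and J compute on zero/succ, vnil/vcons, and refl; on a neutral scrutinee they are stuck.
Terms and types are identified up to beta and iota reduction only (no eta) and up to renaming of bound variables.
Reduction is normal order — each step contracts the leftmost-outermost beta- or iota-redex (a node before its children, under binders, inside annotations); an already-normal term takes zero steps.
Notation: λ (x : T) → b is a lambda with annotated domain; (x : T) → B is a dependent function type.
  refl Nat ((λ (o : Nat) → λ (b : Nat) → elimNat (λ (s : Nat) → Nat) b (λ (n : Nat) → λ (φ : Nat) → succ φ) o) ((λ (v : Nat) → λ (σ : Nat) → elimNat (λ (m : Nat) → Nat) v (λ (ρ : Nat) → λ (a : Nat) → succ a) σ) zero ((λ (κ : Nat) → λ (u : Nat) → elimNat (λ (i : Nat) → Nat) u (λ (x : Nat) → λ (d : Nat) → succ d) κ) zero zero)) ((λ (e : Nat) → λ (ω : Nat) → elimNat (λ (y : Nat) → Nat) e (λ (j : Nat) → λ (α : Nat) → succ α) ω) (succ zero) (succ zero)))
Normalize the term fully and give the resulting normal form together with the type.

reduced normal form:
  refl Nat (succ (succ zero))
inferred type:
  Eq Nat (succ (succ zero)) (succ (succ zero))
observation: reduction starts at a beta-redex, and 15 normal-order steps reach the normal form.


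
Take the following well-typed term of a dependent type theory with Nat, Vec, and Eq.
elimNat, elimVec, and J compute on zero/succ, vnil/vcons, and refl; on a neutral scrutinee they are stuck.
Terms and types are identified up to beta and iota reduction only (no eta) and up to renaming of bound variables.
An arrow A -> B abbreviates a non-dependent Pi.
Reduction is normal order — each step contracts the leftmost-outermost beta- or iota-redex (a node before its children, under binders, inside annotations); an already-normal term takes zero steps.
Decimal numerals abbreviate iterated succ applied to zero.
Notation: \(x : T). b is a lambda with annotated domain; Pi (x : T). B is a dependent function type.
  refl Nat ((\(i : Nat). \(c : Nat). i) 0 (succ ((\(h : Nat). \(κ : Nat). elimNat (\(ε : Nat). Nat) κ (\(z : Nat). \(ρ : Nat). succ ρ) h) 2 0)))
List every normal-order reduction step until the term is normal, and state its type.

normal-order reduction:
  refl Nat ((\(i : Nat). \(c : Nat). i) 0 (succ ((\(h : Nat). \(κ : Nat). elimNat (\(ε : Nat). Nat) κ (\(z : Nat). \(ρ : Nat). succ ρ) h) 2 0)))
  ~> refl Nat ((\(i : Nat). 0) (succ ((\(c : Nat). \(h : Nat). elimNat (\(κ : Nat). Nat) h (\(ε : Nat). \(z : Nat). succ z) c) 2 0)))
  ~> refl Nat 0
inferred type:
  Eq Nat 0 0


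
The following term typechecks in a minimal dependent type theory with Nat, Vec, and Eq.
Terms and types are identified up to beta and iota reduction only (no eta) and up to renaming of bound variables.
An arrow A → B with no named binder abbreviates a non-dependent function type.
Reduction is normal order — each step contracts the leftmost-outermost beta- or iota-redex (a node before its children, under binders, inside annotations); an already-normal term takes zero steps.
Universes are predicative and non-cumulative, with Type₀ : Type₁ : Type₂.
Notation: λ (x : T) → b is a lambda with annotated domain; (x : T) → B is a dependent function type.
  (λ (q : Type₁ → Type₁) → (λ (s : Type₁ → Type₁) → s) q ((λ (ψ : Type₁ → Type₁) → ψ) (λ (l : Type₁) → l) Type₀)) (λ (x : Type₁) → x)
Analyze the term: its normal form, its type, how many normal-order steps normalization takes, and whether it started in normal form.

normal form:
  Type₀
the term's type:
  Type₁
normal-order step count: 5
term was already normal: no
first contracted redex: a beta-redex


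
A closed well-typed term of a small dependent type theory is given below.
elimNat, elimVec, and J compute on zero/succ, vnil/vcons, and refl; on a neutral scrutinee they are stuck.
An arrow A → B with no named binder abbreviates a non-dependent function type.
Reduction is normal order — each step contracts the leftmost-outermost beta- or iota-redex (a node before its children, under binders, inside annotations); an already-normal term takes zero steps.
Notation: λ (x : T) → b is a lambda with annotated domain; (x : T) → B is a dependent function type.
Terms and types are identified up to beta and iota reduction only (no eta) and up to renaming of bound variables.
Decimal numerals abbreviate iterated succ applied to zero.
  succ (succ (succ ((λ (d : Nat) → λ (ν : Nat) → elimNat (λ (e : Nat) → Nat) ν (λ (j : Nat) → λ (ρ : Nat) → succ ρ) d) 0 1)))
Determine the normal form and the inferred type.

reduced normal form:
  4
inferred type:
  Nat


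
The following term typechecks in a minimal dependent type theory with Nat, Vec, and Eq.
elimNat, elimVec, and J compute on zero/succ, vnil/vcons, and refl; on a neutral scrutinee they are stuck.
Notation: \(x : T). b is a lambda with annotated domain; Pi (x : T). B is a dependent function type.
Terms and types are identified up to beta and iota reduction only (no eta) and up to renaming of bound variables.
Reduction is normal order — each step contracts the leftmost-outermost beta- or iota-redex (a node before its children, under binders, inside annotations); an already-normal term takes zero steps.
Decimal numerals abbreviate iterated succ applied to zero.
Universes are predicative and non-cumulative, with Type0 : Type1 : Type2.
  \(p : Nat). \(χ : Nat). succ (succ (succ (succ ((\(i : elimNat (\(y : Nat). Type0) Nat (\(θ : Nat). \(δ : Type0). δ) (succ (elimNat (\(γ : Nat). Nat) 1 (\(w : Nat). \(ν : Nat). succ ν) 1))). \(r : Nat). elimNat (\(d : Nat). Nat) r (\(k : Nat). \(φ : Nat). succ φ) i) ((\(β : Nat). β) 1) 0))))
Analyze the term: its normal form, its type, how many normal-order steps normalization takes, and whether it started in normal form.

reduced normal form:
  \(p : Nat). \(χ : Nat). 5
inferred type:
  Pi (p : Nat). Pi (χ : Nat). Nat
steps to reach normal form (normal order): 7
started in normal form: no
first redex: a beta-redex


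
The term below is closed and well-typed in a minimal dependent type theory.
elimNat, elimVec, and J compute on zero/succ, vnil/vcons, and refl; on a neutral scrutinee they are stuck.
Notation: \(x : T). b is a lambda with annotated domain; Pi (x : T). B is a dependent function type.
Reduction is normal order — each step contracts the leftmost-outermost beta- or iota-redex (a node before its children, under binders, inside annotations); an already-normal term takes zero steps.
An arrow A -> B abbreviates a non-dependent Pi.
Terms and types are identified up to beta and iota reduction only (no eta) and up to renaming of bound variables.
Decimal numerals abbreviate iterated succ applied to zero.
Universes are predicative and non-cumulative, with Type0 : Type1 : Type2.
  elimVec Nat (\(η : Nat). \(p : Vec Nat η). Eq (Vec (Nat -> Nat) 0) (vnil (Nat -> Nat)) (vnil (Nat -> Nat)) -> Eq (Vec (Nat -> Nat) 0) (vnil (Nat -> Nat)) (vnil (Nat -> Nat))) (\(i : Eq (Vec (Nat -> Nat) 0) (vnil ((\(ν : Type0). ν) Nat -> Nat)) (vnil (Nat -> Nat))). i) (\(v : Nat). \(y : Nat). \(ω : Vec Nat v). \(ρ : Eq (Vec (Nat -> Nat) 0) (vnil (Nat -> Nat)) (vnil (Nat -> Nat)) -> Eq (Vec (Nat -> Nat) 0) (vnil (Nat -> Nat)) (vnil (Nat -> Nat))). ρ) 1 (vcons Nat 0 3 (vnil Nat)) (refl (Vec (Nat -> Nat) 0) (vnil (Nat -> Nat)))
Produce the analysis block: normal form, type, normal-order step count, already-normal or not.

reduced normal form:
  refl (Vec (Nat -> Nat) 0) (vnil (Nat -> Nat))
inferred type:
  Eq (Vec (Nat -> Nat) 0) (vnil (Nat -> Nat)) (vnil (Nat -> Nat))
reduction steps (normal order): 7
started in normal form: no
first contracted redex: an elimVec iota-redex


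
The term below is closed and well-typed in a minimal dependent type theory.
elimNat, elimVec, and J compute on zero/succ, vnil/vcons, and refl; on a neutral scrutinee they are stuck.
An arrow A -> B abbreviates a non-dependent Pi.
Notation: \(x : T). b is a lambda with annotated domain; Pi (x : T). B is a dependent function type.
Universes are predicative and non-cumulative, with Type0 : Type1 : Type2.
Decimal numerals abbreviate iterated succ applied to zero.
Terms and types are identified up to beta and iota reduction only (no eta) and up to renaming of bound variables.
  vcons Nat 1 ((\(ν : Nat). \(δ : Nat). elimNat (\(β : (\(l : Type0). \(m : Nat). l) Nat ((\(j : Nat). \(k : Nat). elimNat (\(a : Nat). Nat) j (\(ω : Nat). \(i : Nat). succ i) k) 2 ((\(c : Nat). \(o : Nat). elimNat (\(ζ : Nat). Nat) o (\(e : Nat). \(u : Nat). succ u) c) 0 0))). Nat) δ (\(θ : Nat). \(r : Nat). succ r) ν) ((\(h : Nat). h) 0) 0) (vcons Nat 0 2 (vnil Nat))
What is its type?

inferred type:
  Vec Nat 2


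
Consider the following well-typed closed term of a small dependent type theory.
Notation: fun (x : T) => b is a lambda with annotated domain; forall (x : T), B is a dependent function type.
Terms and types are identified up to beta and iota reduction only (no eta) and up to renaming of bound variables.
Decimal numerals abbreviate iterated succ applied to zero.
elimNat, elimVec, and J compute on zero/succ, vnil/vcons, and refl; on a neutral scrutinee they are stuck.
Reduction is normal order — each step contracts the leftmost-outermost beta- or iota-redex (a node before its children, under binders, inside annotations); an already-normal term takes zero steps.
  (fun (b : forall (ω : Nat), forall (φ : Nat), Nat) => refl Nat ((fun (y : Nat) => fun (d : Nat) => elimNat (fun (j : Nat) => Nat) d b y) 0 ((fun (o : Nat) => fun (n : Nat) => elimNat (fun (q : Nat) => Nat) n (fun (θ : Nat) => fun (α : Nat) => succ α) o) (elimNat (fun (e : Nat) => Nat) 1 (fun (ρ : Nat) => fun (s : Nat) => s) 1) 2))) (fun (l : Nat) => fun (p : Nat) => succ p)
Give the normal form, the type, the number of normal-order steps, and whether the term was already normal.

reduced normal form:
  refl Nat 3
type:
  Eq Nat 3 3
steps to reach normal form (normal order): 14
term was already normal: no
first redex: a beta-redex


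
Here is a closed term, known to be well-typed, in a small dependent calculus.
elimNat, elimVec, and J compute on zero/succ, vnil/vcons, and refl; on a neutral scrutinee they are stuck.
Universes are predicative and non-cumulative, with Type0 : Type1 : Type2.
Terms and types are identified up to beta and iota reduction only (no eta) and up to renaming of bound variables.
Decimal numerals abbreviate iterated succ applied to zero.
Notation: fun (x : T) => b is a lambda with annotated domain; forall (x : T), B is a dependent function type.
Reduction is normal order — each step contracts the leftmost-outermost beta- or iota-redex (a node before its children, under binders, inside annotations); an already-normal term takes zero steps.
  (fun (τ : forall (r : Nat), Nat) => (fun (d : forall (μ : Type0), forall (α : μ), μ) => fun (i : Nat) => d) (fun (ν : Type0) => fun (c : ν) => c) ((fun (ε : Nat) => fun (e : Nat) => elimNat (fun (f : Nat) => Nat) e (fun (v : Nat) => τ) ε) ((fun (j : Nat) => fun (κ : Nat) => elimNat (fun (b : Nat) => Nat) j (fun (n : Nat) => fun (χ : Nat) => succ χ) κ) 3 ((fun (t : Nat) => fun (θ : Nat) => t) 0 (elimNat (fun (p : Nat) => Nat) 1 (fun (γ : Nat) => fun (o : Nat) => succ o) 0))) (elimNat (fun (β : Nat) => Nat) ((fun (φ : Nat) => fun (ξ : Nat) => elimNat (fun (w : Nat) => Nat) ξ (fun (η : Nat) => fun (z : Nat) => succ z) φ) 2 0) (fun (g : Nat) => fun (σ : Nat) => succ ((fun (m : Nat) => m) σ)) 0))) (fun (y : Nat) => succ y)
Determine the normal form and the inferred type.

resulting normal form:
  fun (τ : Type0) => fun (r : τ) => r
inferred type:
  forall (τ : Type0), forall (r : τ), τ


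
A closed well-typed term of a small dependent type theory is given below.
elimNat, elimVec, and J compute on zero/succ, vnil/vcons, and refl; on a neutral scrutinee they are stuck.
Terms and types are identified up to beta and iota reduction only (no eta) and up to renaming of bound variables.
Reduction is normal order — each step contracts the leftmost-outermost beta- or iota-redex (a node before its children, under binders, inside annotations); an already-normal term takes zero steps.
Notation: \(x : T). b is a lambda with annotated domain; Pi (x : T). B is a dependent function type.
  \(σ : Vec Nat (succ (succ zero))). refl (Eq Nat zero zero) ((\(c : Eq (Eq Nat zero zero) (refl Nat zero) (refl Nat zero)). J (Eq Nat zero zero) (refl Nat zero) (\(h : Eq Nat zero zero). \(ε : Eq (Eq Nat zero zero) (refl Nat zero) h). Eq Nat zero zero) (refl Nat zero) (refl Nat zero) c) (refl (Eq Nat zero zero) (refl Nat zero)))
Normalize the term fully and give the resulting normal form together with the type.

resulting normal form:
  \(σ : Vec Nat (succ (succ zero))). refl (Eq Nat zero zero) (refl Nat zero)
the term's type:
  Pi (σ : Vec Nat (succ (succ zero))). Eq (Eq Nat zero zero) (refl Nat zero) (refl Nat zero)
observation: the term reaches its normal form after 2 normal-order steps.


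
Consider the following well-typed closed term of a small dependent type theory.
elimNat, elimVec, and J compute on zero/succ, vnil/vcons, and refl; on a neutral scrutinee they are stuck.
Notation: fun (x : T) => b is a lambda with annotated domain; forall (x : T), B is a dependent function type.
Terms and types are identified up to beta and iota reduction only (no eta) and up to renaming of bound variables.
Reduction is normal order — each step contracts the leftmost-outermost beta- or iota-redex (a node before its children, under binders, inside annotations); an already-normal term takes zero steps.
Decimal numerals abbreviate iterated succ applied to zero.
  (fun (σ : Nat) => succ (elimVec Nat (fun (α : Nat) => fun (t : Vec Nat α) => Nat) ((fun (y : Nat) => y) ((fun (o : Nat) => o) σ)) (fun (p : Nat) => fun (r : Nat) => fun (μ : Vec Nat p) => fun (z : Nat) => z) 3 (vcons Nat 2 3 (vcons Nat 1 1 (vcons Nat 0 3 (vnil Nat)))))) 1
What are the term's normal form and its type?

normal form:
  2
inferred type:
  Nat


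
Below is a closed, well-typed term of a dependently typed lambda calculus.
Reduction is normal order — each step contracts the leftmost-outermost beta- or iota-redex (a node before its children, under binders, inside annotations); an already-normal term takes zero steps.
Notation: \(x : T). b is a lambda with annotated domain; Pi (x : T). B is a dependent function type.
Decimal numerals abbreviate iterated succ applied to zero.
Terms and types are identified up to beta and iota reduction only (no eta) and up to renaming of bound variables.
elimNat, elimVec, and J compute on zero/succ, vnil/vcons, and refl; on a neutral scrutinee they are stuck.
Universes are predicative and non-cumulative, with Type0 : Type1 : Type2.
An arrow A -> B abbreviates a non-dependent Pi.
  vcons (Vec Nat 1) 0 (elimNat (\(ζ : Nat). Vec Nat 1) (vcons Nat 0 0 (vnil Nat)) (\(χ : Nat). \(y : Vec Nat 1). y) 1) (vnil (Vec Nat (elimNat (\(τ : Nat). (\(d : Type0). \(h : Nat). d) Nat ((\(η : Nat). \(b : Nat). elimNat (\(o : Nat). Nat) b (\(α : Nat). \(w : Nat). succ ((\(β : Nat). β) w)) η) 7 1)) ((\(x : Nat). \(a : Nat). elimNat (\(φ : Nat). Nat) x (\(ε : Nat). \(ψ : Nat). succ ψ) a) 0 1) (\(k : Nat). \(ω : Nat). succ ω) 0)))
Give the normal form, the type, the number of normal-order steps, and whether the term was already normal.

normal form:
  vcons (Vec Nat 1) 0 (vcons Nat 0 0 (vnil Nat)) (vnil (Vec Nat 1))
inferred type:
  Vec (Vec Nat 1) 1
reduction steps (normal order): 11
term was already normal: no
first contracted redex: an elimNat iota-redex


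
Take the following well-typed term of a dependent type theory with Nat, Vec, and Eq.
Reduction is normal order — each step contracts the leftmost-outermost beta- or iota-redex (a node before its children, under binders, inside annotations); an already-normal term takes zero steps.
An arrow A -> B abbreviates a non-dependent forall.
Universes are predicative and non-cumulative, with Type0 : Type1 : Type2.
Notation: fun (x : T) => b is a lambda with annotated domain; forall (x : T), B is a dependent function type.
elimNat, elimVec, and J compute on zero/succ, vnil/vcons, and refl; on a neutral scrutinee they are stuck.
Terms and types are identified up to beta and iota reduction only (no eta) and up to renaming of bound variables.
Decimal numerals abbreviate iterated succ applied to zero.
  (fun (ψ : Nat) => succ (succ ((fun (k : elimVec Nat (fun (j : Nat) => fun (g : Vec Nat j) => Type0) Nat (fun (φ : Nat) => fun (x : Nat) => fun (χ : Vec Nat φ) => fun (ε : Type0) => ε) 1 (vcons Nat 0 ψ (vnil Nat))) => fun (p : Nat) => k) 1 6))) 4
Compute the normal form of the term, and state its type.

reduced normal form:
  3
type:
  Nat


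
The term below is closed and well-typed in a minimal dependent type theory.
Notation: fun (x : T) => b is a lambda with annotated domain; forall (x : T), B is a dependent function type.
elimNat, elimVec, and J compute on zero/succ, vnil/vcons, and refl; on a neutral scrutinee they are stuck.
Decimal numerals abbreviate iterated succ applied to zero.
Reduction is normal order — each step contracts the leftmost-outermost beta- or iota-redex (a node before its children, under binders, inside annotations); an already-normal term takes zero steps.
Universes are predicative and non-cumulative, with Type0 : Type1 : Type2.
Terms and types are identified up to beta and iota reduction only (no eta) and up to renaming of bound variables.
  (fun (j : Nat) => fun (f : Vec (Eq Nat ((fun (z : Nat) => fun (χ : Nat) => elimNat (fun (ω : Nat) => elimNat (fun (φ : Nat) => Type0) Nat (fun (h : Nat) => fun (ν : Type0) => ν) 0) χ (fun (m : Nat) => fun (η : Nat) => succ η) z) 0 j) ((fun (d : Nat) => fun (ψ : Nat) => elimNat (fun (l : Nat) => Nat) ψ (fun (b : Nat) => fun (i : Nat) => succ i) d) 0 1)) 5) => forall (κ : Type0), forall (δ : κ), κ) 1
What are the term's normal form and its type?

resulting normal form:
  fun (j : Vec (Eq Nat 1 1) 5) => forall (f : Type0), forall (z : f), f
the term's type:
  forall (j : Vec (Eq Nat 1 1) 5), Type1


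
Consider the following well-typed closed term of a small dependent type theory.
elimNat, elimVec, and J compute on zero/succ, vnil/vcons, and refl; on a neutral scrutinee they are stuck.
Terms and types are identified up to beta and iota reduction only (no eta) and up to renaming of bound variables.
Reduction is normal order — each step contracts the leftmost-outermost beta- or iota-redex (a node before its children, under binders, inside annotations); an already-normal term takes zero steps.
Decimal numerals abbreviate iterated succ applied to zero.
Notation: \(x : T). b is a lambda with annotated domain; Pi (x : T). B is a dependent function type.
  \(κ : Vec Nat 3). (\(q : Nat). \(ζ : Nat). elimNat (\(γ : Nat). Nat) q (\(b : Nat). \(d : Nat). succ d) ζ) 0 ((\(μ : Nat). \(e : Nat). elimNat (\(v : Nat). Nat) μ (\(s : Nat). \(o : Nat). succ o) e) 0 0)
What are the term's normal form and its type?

reduced normal form:
  \(κ : Vec Nat 3). 0
type:
  Pi (κ : Vec Nat 3). Nat


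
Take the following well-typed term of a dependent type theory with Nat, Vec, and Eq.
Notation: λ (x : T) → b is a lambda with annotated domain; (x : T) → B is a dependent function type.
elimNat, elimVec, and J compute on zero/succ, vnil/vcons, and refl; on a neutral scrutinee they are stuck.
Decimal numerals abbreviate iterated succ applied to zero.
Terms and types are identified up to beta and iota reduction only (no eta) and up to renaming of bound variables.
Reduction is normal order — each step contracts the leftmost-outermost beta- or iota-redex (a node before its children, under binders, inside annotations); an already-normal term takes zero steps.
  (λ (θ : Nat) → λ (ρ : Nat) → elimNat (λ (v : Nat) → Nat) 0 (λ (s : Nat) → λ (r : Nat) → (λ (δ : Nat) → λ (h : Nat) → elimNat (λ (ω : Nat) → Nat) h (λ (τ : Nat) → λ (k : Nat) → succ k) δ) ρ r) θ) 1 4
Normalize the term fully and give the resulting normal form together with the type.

resulting normal form:
  4
inferred type:
  Nat


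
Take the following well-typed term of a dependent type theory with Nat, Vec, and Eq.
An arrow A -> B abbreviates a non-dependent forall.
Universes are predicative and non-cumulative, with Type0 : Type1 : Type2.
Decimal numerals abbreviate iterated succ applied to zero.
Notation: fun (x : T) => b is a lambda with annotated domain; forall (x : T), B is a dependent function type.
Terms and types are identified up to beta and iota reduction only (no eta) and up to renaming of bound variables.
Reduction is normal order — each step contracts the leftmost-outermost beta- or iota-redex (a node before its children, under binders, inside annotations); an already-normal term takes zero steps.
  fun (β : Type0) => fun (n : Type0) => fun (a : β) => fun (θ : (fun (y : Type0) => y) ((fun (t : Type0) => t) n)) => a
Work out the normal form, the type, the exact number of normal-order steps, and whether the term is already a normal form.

resulting normal form:
  fun (β : Type0) => fun (n : Type0) => fun (a : β) => fun (θ : n) => a
the term's type:
  forall (β : Type0), forall (n : Type0), β -> n -> β
steps to reach normal form (normal order): 2
started in normal form: no
first contracted redex: a beta-redex


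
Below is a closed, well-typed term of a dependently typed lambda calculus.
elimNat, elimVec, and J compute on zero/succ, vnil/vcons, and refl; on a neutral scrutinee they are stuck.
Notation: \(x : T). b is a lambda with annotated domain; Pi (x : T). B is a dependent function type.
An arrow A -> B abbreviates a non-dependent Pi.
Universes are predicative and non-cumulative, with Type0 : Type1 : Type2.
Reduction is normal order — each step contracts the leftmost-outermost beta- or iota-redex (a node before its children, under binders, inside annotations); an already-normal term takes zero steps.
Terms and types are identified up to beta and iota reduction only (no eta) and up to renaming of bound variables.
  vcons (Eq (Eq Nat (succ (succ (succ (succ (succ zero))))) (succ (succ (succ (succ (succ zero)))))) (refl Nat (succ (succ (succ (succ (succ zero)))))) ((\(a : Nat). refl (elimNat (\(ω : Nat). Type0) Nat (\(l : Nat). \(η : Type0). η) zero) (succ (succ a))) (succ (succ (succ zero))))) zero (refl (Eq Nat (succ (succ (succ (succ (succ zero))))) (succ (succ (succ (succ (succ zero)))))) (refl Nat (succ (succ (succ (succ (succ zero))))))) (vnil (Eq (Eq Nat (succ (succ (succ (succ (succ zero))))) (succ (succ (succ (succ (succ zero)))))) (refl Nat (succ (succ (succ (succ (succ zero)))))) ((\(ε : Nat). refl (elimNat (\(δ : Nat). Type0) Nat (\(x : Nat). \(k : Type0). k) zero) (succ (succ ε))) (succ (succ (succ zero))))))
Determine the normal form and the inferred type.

normal form:
  vcons (Eq (Eq Nat (succ (succ (succ (succ (succ zero))))) (succ (succ (succ (succ (succ zero)))))) (refl Nat (succ (succ (succ (succ (succ zero)))))) (refl Nat (succ (succ (succ (succ (succ zero))))))) zero (refl (Eq Nat (succ (succ (succ (succ (succ zero))))) (succ (succ (succ (succ (succ zero)))))) (refl Nat (succ (succ (succ (succ (succ zero))))))) (vnil (Eq (Eq Nat (succ (succ (succ (succ (succ zero))))) (succ (succ (succ (succ (succ zero)))))) (refl Nat (succ (succ (succ (succ (succ zero)))))) (refl Nat (succ (succ (succ (succ (succ zero))))))))
type:
  Vec (Eq (Eq Nat (succ (succ (succ (succ (succ zero))))) (succ (succ (succ (succ (succ zero)))))) (refl Nat (succ (succ (succ (succ (succ zero)))))) (refl Nat (succ (succ (succ (succ (succ zero))))))) (succ zero)
observation: the first redex contracted is a beta-redex; the normal form is reached in 4 normal-order steps.


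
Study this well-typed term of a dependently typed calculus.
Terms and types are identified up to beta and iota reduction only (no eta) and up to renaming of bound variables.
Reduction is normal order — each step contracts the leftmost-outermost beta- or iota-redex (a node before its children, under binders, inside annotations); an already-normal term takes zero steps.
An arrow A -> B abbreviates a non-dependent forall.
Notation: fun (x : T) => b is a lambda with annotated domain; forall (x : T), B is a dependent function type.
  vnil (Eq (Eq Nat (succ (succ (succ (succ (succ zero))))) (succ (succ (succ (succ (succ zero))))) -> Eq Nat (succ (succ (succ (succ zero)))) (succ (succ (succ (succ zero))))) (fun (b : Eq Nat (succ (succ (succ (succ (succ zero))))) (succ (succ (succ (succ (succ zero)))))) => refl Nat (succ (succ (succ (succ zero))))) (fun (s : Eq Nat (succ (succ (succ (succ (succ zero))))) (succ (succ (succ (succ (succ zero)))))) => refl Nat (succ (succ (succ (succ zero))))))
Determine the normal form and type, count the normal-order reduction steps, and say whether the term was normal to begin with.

normal form:
  vnil (Eq (Eq Nat (succ (succ (succ (succ (succ zero))))) (succ (succ (succ (succ (succ zero))))) -> Eq Nat (succ (succ (succ (succ zero)))) (succ (succ (succ (succ zero))))) (fun (b : Eq Nat (succ (succ (succ (succ (succ zero))))) (succ (succ (succ (succ (succ zero)))))) => refl Nat (succ (succ (succ (succ zero))))) (fun (s : Eq Nat (succ (succ (succ (succ (succ zero))))) (succ (succ (succ (succ (succ zero)))))) => refl Nat (succ (succ (succ (succ zero))))))
inferred type:
  Vec (Eq (Eq Nat (succ (succ (succ (succ (succ zero))))) (succ (succ (succ (succ (succ zero))))) -> Eq Nat (succ (succ (succ (succ zero)))) (succ (succ (succ (succ zero))))) (fun (b : Eq Nat (succ (succ (succ (succ (succ zero))))) (succ (succ (succ (succ (succ zero)))))) => refl Nat (succ (succ (succ (succ zero))))) (fun (s : Eq Nat (succ (succ (succ (succ (succ zero))))) (succ (succ (succ (succ (succ zero)))))) => refl Nat (succ (succ (succ (succ zero)))))) zero
steps to reach normal form (normal order): 0
started in normal form: yes


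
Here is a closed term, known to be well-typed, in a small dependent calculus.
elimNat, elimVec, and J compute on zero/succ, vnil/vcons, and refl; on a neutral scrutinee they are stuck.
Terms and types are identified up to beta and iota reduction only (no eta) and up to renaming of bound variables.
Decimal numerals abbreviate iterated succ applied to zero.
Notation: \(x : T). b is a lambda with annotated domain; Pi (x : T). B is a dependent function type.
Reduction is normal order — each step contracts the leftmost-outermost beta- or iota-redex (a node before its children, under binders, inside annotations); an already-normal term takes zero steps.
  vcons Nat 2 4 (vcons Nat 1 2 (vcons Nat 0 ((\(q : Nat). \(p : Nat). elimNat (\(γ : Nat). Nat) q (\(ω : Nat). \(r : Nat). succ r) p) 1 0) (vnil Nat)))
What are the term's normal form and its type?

reduced normal form:
  vcons Nat 2 4 (vcons Nat 1 2 (vcons Nat 0 1 (vnil Nat)))
the term's type:
  Vec Nat 3
observation: 3 normal-order steps separate the term from its normal form.


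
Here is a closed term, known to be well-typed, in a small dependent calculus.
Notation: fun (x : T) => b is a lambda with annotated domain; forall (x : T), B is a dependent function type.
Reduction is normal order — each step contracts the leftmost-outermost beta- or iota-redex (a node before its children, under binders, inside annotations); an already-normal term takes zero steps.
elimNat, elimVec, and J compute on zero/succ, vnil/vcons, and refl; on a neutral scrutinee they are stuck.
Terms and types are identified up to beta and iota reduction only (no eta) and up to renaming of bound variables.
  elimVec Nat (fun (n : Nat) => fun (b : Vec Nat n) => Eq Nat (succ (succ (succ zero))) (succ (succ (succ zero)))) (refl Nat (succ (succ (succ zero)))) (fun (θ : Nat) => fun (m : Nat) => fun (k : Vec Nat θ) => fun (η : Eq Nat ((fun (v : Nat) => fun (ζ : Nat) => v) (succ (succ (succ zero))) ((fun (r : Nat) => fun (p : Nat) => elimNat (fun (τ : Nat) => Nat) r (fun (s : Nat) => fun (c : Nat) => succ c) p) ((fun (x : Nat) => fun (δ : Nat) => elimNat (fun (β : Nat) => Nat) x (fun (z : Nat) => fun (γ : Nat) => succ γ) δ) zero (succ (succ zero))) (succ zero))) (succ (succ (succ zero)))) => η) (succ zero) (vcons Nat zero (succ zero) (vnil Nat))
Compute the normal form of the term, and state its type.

reduced normal form:
  refl Nat (succ (succ (succ zero)))
type:
  Eq Nat (succ (succ (succ zero))) (succ (succ (succ zero)))
observation: the leftmost-outermost redex is an elimVec iota-redex, and normalization takes 6 steps.


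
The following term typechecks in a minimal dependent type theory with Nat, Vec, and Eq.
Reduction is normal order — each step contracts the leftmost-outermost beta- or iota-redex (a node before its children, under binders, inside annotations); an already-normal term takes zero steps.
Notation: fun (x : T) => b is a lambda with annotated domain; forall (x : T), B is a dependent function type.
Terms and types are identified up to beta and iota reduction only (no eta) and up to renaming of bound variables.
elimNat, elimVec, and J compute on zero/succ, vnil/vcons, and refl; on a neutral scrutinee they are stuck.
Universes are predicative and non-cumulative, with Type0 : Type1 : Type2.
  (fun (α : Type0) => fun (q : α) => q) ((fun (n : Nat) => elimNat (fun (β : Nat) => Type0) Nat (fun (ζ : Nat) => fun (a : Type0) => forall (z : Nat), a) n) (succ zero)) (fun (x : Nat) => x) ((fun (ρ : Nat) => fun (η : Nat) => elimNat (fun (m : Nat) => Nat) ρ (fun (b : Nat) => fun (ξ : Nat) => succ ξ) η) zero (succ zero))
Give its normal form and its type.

normal form:
  succ zero
type:
  Nat


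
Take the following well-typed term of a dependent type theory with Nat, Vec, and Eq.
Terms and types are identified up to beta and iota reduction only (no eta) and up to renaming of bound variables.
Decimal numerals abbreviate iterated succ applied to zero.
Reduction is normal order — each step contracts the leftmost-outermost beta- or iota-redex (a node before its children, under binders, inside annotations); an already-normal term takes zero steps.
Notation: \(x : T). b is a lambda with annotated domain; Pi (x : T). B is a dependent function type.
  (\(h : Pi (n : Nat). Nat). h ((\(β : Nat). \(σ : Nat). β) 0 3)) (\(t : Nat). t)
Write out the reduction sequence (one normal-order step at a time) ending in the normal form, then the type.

normal-order reduction sequence:
  (\(h : Pi (n : Nat). Nat). h ((\(β : Nat). \(σ : Nat). β) 0 3)) (\(t : Nat). t)
  ~> (\(h : Nat). h) ((\(n : Nat). \(β : Nat). n) 0 3)
  ~> (\(h : Nat). \(n : Nat). h) 0 3
  ~> (\(h : Nat). 0) 3
  ~> 0
type:
  Nat


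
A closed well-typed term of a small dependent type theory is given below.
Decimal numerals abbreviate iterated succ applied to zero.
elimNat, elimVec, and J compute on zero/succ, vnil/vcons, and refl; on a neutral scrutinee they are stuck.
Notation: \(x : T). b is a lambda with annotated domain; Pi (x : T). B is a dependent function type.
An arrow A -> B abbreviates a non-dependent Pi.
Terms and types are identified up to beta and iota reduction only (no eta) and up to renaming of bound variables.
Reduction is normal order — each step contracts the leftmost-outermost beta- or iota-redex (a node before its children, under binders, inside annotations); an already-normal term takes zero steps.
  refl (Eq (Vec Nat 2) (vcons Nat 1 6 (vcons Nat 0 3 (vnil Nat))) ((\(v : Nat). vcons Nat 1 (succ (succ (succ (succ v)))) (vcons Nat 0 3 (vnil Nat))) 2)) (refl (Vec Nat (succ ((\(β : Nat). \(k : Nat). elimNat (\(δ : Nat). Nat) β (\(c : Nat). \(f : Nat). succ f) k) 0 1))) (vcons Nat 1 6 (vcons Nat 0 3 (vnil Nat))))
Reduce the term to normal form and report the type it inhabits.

resulting normal form:
  refl (Eq (Vec Nat 2) (vcons Nat 1 6 (vcons Nat 0 3 (vnil Nat))) (vcons Nat 1 6 (vcons Nat 0 3 (vnil Nat)))) (refl (Vec Nat 2) (vcons Nat 1 6 (vcons Nat 0 3 (vnil Nat))))
type:
  Eq (Eq (Vec Nat 2) (vcons Nat 1 6 (vcons Nat 0 3 (vnil Nat))) (vcons Nat 1 6 (vcons Nat 0 3 (vnil Nat)))) (refl (Vec Nat 2) (vcons Nat 1 6 (vcons Nat 0 3 (vnil Nat)))) (refl (Vec Nat 2) (vcons Nat 1 6 (vcons Nat 0 3 (vnil Nat))))
observation: the term reaches its normal form after 7 normal-order steps.


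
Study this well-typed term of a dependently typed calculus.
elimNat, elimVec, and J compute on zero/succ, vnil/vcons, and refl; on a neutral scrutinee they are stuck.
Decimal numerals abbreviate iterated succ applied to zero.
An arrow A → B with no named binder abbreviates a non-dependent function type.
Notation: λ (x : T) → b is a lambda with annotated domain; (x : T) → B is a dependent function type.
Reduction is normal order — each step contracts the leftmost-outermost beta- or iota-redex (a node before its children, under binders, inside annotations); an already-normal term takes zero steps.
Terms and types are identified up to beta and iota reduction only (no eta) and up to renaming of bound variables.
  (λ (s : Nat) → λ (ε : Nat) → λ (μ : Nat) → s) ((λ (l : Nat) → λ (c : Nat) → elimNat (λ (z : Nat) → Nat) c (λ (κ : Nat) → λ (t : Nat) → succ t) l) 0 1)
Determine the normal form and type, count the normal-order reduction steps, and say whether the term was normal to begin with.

reduced normal form:
  λ (s : Nat) → λ (ε : Nat) → 1
the term's type:
  Nat → Nat → Nat
normal-order step count: 4
already normal: no
first contracted redex: a beta-redex


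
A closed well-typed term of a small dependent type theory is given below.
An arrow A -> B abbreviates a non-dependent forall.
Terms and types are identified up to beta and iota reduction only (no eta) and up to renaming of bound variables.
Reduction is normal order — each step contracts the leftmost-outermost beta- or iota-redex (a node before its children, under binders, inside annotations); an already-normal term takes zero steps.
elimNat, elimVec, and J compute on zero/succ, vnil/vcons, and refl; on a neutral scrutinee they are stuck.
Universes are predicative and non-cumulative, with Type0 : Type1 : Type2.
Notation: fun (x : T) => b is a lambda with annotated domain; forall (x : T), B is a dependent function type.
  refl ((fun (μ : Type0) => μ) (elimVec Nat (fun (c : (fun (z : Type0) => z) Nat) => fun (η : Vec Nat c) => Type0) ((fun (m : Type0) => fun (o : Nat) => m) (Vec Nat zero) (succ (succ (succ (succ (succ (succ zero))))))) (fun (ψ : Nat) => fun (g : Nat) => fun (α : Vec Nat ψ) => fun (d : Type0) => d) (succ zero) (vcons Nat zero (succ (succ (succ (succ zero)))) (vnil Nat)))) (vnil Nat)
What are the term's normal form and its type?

resulting normal form:
  refl (Vec Nat zero) (vnil Nat)
inferred type:
  Eq (Vec Nat zero) (vnil Nat) (vnil Nat)
observation: the term reaches its normal form after 9 normal-order steps.


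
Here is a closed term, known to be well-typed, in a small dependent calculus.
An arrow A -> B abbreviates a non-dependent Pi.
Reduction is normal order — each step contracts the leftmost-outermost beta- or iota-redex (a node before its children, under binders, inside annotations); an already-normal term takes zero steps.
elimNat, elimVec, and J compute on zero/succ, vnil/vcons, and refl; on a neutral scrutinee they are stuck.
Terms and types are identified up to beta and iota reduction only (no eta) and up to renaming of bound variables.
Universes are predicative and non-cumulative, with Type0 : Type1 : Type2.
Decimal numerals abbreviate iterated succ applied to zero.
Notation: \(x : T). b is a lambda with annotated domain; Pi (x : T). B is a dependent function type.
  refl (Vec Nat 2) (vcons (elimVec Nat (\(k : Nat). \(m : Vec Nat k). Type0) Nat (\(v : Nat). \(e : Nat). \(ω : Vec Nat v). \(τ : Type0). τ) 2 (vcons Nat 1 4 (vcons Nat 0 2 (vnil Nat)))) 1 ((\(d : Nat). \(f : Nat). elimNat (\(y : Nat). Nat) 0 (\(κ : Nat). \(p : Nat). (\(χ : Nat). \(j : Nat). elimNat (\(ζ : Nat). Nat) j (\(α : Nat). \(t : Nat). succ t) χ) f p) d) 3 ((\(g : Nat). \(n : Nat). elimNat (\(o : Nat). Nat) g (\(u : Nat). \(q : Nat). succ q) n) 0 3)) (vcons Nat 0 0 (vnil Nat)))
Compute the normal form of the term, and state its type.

reduced normal form:
  refl (Vec Nat 2) (vcons Nat 1 9 (vcons Nat 0 0 (vnil Nat)))
inferred type:
  Eq (Vec Nat 2) (vcons Nat 1 9 (vcons Nat 0 0 (vnil Nat))) (vcons Nat 1 9 (vcons Nat 0 0 (vnil Nat)))


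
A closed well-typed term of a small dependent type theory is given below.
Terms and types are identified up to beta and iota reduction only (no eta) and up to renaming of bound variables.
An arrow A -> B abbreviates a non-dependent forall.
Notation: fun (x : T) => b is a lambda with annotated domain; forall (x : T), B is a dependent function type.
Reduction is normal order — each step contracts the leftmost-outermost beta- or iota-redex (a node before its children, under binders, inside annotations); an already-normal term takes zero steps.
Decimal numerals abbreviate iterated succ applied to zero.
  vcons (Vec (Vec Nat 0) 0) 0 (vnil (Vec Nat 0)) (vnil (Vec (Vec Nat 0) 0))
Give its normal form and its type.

resulting normal form:
  vcons (Vec (Vec Nat 0) 0) 0 (vnil (Vec Nat 0)) (vnil (Vec (Vec Nat 0) 0))
type:
  Vec (Vec (Vec Nat 0) 0) 1
observation: the term is already in normal form.


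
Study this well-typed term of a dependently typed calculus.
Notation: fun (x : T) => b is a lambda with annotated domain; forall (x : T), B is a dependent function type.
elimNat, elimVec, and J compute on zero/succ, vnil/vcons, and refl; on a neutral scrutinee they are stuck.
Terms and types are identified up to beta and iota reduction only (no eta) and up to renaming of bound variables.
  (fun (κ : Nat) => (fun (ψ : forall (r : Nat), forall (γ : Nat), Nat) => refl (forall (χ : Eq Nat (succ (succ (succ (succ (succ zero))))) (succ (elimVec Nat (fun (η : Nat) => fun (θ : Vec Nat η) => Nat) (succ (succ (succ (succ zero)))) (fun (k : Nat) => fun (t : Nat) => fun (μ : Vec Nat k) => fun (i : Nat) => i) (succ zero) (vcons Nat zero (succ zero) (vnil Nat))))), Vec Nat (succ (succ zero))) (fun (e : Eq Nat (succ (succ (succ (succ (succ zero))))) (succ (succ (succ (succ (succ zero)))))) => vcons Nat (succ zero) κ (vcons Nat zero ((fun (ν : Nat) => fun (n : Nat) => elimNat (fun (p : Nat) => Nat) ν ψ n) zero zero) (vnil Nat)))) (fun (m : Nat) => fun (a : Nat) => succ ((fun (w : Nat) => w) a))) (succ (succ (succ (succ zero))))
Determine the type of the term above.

inferred type:
  Eq (forall (κ : Eq Nat (succ (succ (succ (succ (succ zero))))) (succ (succ (succ (succ (succ zero)))))), Vec Nat (succ (succ zero))) (fun (ψ : Eq Nat (succ (succ (succ (succ (succ zero))))) (succ (succ (succ (succ (succ zero)))))) => vcons Nat (succ zero) (succ (succ (succ (succ zero)))) (vcons Nat zero zero (vnil Nat))) (fun (r : Eq Nat (succ (succ (succ (succ (succ zero))))) (succ (succ (succ (succ (succ zero)))))) => vcons Nat (succ zero) (succ (succ (succ (succ zero)))) (vcons Nat zero zero (vnil Nat)))


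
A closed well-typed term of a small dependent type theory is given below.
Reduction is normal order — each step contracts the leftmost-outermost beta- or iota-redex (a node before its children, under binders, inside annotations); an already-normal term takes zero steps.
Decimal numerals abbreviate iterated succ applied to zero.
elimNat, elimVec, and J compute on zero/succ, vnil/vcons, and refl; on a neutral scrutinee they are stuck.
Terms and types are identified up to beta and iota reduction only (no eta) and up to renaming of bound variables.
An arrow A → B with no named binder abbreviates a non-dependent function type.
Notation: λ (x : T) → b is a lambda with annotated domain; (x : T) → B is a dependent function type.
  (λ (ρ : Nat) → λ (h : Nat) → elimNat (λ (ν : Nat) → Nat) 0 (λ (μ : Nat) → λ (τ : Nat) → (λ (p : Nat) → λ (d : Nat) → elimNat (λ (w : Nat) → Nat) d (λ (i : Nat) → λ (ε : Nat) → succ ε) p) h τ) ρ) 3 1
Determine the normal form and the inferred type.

resulting normal form:
  3
type:
  Nat
observation: 30 normal-order steps normalize the term, beginning with a beta-redex.
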